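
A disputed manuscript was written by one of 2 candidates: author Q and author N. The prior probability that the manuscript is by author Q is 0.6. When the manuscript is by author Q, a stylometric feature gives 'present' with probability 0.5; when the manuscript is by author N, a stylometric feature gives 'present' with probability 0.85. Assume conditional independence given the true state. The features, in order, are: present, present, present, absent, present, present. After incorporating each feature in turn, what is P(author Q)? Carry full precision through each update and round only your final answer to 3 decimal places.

0.260

After 'present': P(author Q) = 0.5·0.6000 / (0.5·0.6000 + 0.85·0.4000) ≈ 0.4688
After 'present': P(author Q) = 0.5·0.4688 / (0.5·0.4688 + 0.85·0.5312) ≈ 0.3417
After 'present': P(author Q) = 0.5·0.3417 / (0.5·0.3417 + 0.85·0.6583) ≈ 0.2339
After 'absent': P(author Q) = 0.5·0.2339 / (0.5·0.2339 + 0.15·0.7661) ≈ 0.5044
After 'present': P(author Q) = 0.5·0.5044 / (0.5·0.5044 + 0.85·0.4956) ≈ 0.3745
After 'present': P(author Q) = 0.5·0.3745 / (0.5·0.3745 + 0.85·0.6255) ≈ 0.2604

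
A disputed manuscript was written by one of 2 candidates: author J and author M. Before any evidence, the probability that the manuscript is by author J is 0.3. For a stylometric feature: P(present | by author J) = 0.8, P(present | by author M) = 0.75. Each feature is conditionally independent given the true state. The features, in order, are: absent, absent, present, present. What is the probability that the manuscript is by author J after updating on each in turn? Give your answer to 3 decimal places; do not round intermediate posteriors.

After 'absent': P(author J) = 0.2·0.3000 / (0.2·0.3000 + 0.25·0.7000) ≈ 0.2553
After 'absent': P(author J) = 0.2·0.2553 / (0.2·0.2553 + 0.25·0.7447) ≈ 0.2152
After 'present': P(author J) = 0.8·0.2152 / (0.8·0.2152 + 0.75·0.7848) ≈ 0.2263
After 'present': P(author J) = 0.8·0.2263 / (0.8·0.2263 + 0.75·0.7737) ≈ 0.2378

0.238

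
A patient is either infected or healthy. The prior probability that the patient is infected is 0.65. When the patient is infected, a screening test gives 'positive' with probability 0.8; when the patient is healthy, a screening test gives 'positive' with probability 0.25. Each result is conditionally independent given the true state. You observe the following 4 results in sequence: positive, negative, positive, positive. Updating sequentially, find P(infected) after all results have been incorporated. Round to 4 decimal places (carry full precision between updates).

Each posterior becomes the prior for the next update.
After 'positive': P(infected) = 0.8·0.6500 / (0.8·0.6500 + 0.25·0.3500) ≈ 0.8560
After 'negative': P(infected) = 0.2·0.8560 / (0.2·0.8560 + 0.75·0.1440) ≈ 0.6131
After 'positive': P(infected) = 0.8·0.6131 / (0.8·0.6131 + 0.25·0.3869) ≈ 0.8353
After 'positive': P(infected) = 0.8·0.8353 / (0.8·0.8353 + 0.25·0.1647) ≈ 0.9420

0.9420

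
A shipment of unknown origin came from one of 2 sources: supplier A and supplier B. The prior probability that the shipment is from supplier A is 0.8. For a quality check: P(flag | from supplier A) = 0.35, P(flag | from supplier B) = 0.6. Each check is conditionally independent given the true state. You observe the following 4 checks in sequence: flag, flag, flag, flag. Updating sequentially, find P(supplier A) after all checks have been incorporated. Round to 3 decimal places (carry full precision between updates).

0.317

Each posterior becomes the prior for the next update.
After 'flag': P(supplier A) = 0.35·0.8000 / (0.35·0.8000 + 0.6·0.2000) ≈ 0.7000
After 'flag': P(supplier A) = 0.35·0.7000 / (0.35·0.7000 + 0.6·0.3000) ≈ 0.5765
After 'flag': P(supplier A) = 0.35·0.5765 / (0.35·0.5765 + 0.6·0.4235) ≈ 0.4426
After 'flag': P(supplier A) = 0.35·0.4426 / (0.35·0.4426 + 0.6·0.5574) ≈ 0.3165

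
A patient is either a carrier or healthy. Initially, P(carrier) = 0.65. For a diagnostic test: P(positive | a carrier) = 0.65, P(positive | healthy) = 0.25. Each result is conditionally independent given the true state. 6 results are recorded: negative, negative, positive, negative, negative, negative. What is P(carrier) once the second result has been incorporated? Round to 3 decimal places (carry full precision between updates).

0.288

Each posterior becomes the prior for the next update.
After 'negative': P(carrier) = 0.35·0.6500 / (0.35·0.6500 + 0.75·0.3500) ≈ 0.4643
After 'negative': P(carrier) = 0.35·0.4643 / (0.35·0.4643 + 0.75·0.5357) ≈ 0.2880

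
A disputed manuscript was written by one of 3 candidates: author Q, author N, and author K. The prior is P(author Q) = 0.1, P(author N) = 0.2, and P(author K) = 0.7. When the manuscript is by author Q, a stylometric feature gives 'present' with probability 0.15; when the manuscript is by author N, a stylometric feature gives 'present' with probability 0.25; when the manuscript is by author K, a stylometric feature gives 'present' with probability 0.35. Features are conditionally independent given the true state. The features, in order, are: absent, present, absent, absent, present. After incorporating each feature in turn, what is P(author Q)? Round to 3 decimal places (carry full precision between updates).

After 'absent': normaliser = 0.85·0.1000 + 0.75·0.2000 + 0.65·0.7000; P(author Q) ≈ 0.1232, P(author N) ≈ 0.2174, P(author K) ≈ 0.6594
After 'present': normaliser = 0.15·0.1232 + 0.25·0.2174 + 0.35·0.6594; P(author Q) ≈ 0.0609, P(author N) ≈ 0.1790, P(author K) ≈ 0.7601
After 'absent': normaliser = 0.85·0.0609 + 0.75·0.1790 + 0.65·0.7601; P(author Q) ≈ 0.0761, P(author N) ≈ 0.1974, P(author K) ≈ 0.7265
After 'absent': normaliser = 0.85·0.0761 + 0.75·0.1974 + 0.65·0.7265; P(author Q) ≈ 0.0944, P(author N) ≈ 0.2161, P(author K) ≈ 0.6895
After 'present': normaliser = 0.15·0.0944 + 0.25·0.2161 + 0.35·0.6895; P(author Q) ≈ 0.0457, P(author N) ≈ 0.1746, P(author K) ≈ 0.7797

0.046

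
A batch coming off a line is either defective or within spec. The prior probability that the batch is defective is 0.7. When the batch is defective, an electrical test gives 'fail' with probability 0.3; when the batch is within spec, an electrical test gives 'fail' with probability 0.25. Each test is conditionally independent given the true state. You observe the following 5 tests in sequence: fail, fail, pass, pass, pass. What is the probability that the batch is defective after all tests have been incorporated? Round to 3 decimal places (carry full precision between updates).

After 'fail': P(defective) = 0.3·0.7000 / (0.3·0.7000 + 0.25·0.3000) ≈ 0.7368
After 'fail': P(defective) = 0.3·0.7368 / (0.3·0.7368 + 0.25·0.2632) ≈ 0.7706
After 'pass': P(defective) = 0.7·0.7706 / (0.7·0.7706 + 0.75·0.2294) ≈ 0.7582
After 'pass': P(defective) = 0.7·0.7582 / (0.7·0.7582 + 0.75·0.2418) ≈ 0.7453
After 'pass': P(defective) = 0.7·0.7453 / (0.7·0.7453 + 0.75·0.2547) ≈ 0.7320

0.732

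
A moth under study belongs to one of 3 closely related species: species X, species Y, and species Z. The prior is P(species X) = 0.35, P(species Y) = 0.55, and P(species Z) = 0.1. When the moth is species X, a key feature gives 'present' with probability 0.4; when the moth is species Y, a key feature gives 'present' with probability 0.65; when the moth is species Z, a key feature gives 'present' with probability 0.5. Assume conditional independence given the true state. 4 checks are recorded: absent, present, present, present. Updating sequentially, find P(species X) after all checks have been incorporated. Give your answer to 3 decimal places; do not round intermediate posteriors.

0.185

After 'absent': normaliser = 0.6·0.3500 + 0.35·0.5500 + 0.5·0.1000; P(species X) ≈ 0.4641, P(species Y) ≈ 0.4254, P(species Z) ≈ 0.1105
After 'present': normaliser = 0.4·0.4641 + 0.65·0.4254 + 0.5·0.1105; P(species X) ≈ 0.3588, P(species Y) ≈ 0.5344, P(species Z) ≈ 0.1068
After 'present': normaliser = 0.4·0.3588 + 0.65·0.5344 + 0.5·0.1068; P(species X) ≈ 0.2637, P(species Y) ≈ 0.6382, P(species Z) ≈ 0.0981
After 'present': normaliser = 0.4·0.2637 + 0.65·0.6382 + 0.5·0.0981; P(species X) ≈ 0.1852, P(species Y) ≈ 0.7286, P(species Z) ≈ 0.0861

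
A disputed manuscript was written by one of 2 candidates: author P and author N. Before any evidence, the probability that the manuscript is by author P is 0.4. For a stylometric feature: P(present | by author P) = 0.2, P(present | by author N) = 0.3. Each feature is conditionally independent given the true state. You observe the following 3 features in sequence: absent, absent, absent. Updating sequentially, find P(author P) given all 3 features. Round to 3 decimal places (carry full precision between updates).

0.499

Apply Bayes' rule sequentially, carrying P(author P) forward.
After 'absent': P(author P) = 0.8·0.4000 / (0.8·0.4000 + 0.7·0.6000) ≈ 0.4324
After 'absent': P(author P) = 0.8·0.4324 / (0.8·0.4324 + 0.7·0.5676) ≈ 0.4655
After 'absent': P(author P) = 0.8·0.4655 / (0.8·0.4655 + 0.7·0.5345) ≈ 0.4988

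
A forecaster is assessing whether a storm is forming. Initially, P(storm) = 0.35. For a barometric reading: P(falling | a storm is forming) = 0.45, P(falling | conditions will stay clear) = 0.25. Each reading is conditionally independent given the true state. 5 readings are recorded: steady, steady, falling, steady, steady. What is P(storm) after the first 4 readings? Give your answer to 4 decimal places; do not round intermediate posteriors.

Apply Bayes' rule sequentially, carrying P(storm) forward.
After 'steady': P(storm) = 0.55·0.3500 / (0.55·0.3500 + 0.75·0.6500) ≈ 0.2831
After 'steady': P(storm) = 0.55·0.2831 / (0.55·0.2831 + 0.75·0.7169) ≈ 0.2245
After 'falling': P(storm) = 0.45·0.2245 / (0.45·0.2245 + 0.25·0.7755) ≈ 0.3426
After 'steady': P(storm) = 0.55·0.3426 / (0.55·0.3426 + 0.75·0.6574) ≈ 0.2765

0.2765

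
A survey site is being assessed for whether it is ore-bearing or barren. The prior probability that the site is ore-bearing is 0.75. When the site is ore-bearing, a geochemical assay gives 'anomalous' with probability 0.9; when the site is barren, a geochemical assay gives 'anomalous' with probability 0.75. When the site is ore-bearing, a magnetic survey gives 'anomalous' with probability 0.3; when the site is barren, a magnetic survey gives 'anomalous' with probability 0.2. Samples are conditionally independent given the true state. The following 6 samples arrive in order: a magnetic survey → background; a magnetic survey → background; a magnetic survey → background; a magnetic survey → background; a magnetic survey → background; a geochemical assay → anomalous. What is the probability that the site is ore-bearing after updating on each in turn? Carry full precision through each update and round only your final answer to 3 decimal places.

0.649

Apply Bayes' rule sequentially, carrying P(ore) forward.
After a magnetic survey='background': P(ore) = 0.7·0.7500 / (0.7·0.7500 + 0.8·0.2500) ≈ 0.7241
After a magnetic survey='background': P(ore) = 0.7·0.7241 / (0.7·0.7241 + 0.8·0.2759) ≈ 0.6967
After a magnetic survey='background': P(ore) = 0.7·0.6967 / (0.7·0.6967 + 0.8·0.3033) ≈ 0.6677
After a magnetic survey='background': P(ore) = 0.7·0.6677 / (0.7·0.6677 + 0.8·0.3323) ≈ 0.6375
After a magnetic survey='background': P(ore) = 0.7·0.6375 / (0.7·0.6375 + 0.8·0.3625) ≈ 0.6061
After a geochemical assay='anomalous': P(ore) = 0.9·0.6061 / (0.9·0.6061 + 0.75·0.3939) ≈ 0.6487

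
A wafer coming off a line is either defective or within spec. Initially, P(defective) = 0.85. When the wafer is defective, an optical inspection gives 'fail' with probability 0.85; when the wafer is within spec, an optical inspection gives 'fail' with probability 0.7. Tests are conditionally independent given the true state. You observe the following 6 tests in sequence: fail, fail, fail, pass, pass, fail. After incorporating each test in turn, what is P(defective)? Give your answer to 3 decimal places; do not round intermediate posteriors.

0.755

Each posterior becomes the prior for the next update.
After 'fail': P(defective) = 0.85·0.8500 / (0.85·0.8500 + 0.7·0.1500) ≈ 0.8731
After 'fail': P(defective) = 0.85·0.8731 / (0.85·0.8731 + 0.7·0.1269) ≈ 0.8931
After 'fail': P(defective) = 0.85·0.8931 / (0.85·0.8931 + 0.7·0.1069) ≈ 0.9103
After 'pass': P(defective) = 0.15·0.9103 / (0.15·0.9103 + 0.3·0.0897) ≈ 0.8353
After 'pass': P(defective) = 0.15·0.8353 / (0.15·0.8353 + 0.3·0.1647) ≈ 0.7172
After 'fail': P(defective) = 0.85·0.7172 / (0.85·0.7172 + 0.7·0.2828) ≈ 0.7549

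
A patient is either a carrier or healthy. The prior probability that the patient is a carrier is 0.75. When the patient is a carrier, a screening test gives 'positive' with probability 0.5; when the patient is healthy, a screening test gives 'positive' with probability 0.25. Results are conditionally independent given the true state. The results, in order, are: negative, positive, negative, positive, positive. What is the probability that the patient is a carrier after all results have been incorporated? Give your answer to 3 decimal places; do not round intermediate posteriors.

0.914

Apply Bayes' rule sequentially, carrying P(carrier) forward.
After 'negative': P(carrier) = 0.5·0.7500 / (0.5·0.7500 + 0.75·0.2500) ≈ 0.6667
After 'positive': P(carrier) = 0.5·0.6667 / (0.5·0.6667 + 0.25·0.3333) ≈ 0.8000
After 'negative': P(carrier) = 0.5·0.8000 / (0.5·0.8000 + 0.75·0.2000) ≈ 0.7273
After 'positive': P(carrier) = 0.5·0.7273 / (0.5·0.7273 + 0.25·0.2727) ≈ 0.8421
After 'positive': P(carrier) = 0.5·0.8421 / (0.5·0.8421 + 0.25·0.1579) ≈ 0.9143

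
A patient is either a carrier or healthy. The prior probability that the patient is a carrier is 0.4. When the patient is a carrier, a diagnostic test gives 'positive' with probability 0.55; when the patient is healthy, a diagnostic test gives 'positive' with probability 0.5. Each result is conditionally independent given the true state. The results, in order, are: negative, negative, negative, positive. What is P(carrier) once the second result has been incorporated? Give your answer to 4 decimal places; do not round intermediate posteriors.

After 'negative': P(carrier) = 0.45·0.4000 / (0.45·0.4000 + 0.5·0.6000) ≈ 0.3750
After 'negative': P(carrier) = 0.45·0.3750 / (0.45·0.3750 + 0.5·0.6250) ≈ 0.3506

0.3506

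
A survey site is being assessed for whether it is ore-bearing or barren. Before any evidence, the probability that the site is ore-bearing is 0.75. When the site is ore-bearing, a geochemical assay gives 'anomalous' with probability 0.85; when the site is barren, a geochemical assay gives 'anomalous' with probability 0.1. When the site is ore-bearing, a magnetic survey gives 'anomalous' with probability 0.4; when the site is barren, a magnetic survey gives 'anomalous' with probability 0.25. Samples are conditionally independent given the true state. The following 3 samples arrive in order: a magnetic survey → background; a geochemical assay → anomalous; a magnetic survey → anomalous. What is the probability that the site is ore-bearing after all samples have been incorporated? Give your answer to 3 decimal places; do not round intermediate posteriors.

0.970

Apply Bayes' rule sequentially, carrying P(ore) forward.
After a magnetic survey='background': P(ore) = 0.6·0.7500 / (0.6·0.7500 + 0.75·0.2500) ≈ 0.7059
After a geochemical assay='anomalous': P(ore) = 0.85·0.7059 / (0.85·0.7059 + 0.1·0.2941) ≈ 0.9533
After a magnetic survey='anomalous': P(ore) = 0.4·0.9533 / (0.4·0.9533 + 0.25·0.0467) ≈ 0.9703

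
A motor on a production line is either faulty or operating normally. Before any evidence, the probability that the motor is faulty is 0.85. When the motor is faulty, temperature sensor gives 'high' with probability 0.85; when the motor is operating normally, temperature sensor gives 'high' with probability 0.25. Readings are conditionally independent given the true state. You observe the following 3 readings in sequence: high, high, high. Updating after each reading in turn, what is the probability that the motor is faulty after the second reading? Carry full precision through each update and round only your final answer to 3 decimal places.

After 'high': P(faulty) = 0.85·0.8500 / (0.85·0.8500 + 0.25·0.1500) ≈ 0.9507
After 'high': P(faulty) = 0.85·0.9507 / (0.85·0.9507 + 0.25·0.0493) ≈ 0.9850

0.985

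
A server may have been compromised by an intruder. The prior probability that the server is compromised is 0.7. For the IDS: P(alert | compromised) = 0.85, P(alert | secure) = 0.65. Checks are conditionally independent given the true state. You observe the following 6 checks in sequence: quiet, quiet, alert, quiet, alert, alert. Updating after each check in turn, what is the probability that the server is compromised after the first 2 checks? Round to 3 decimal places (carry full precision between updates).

After 'quiet': P(compromised) = 0.15·0.7000 / (0.15·0.7000 + 0.35·0.3000) ≈ 0.5000
After 'quiet': P(compromised) = 0.15·0.5000 / (0.15·0.5000 + 0.35·0.5000) ≈ 0.3000

0.300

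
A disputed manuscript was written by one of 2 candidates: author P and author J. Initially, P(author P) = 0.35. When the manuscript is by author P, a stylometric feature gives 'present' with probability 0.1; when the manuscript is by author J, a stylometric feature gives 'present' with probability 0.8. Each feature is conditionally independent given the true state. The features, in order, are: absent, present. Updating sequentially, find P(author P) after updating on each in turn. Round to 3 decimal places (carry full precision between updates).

0.232

After 'absent': P(author P) = 0.9·0.3500 / (0.9·0.3500 + 0.2·0.6500) ≈ 0.7079
After 'present': P(author P) = 0.1·0.7079 / (0.1·0.7079 + 0.8·0.2921) ≈ 0.2325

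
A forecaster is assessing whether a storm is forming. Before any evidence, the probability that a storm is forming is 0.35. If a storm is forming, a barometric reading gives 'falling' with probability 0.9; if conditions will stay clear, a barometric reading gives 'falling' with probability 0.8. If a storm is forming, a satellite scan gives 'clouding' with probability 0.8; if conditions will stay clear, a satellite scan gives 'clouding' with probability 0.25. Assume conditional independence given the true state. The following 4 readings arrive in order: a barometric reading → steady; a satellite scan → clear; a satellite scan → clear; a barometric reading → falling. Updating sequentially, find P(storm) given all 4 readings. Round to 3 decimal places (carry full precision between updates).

0.021

After a barometric reading='steady': P(storm) = 0.1·0.3500 / (0.1·0.3500 + 0.2·0.6500) ≈ 0.2121
After a satellite scan='clear': P(storm) = 0.2·0.2121 / (0.2·0.2121 + 0.75·0.7879) ≈ 0.0670
After a satellite scan='clear': P(storm) = 0.2·0.0670 / (0.2·0.0670 + 0.75·0.9330) ≈ 0.0188
After a barometric reading='falling': P(storm) = 0.9·0.0188 / (0.9·0.0188 + 0.8·0.9812) ≈ 0.0211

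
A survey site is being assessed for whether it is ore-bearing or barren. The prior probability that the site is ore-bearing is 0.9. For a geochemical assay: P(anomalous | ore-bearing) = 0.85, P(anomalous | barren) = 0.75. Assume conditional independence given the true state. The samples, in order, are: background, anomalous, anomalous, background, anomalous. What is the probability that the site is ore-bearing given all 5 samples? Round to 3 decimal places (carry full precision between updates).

0.825

Apply Bayes' rule sequentially, carrying P(ore) forward.
After 'background': P(ore) = 0.15·0.9000 / (0.15·0.9000 + 0.25·0.1000) ≈ 0.8438
After 'anomalous': P(ore) = 0.85·0.8438 / (0.85·0.8438 + 0.75·0.1562) ≈ 0.8596
After 'anomalous': P(ore) = 0.85·0.8596 / (0.85·0.8596 + 0.75·0.1404) ≈ 0.8740
After 'background': P(ore) = 0.15·0.8740 / (0.15·0.8740 + 0.25·0.1260) ≈ 0.8063
After 'anomalous': P(ore) = 0.85·0.8063 / (0.85·0.8063 + 0.75·0.1937) ≈ 0.8251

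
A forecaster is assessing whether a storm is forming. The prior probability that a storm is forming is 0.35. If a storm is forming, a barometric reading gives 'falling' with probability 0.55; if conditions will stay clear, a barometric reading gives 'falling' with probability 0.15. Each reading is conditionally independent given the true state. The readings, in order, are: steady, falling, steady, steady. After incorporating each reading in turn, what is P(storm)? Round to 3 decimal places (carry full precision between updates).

After 'steady': P(storm) = 0.45·0.3500 / (0.45·0.3500 + 0.85·0.6500) ≈ 0.2218
After 'falling': P(storm) = 0.55·0.2218 / (0.55·0.2218 + 0.15·0.7782) ≈ 0.5111
After 'steady': P(storm) = 0.45·0.5111 / (0.45·0.5111 + 0.85·0.4889) ≈ 0.3562
After 'steady': P(storm) = 0.45·0.3562 / (0.45·0.3562 + 0.85·0.6438) ≈ 0.2266

0.227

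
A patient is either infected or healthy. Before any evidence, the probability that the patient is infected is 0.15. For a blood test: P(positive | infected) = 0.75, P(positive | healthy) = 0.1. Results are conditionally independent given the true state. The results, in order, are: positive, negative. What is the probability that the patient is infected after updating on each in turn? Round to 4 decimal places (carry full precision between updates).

After 'positive': P(infected) = 0.75·0.1500 / (0.75·0.1500 + 0.1·0.8500) ≈ 0.5696
After 'negative': P(infected) = 0.25·0.5696 / (0.25·0.5696 + 0.9·0.4304) ≈ 0.2688

0.2688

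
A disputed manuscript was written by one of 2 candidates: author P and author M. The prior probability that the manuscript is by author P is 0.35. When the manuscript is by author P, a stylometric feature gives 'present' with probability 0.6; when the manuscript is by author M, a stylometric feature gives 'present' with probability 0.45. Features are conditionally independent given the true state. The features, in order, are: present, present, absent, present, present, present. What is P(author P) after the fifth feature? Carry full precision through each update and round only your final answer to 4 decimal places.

Each posterior becomes the prior for the next update.
After 'present': P(author P) = 0.6·0.3500 / (0.6·0.3500 + 0.45·0.6500) ≈ 0.4179
After 'present': P(author P) = 0.6·0.4179 / (0.6·0.4179 + 0.45·0.5821) ≈ 0.4891
After 'absent': P(author P) = 0.4·0.4891 / (0.4·0.4891 + 0.55·0.5109) ≈ 0.4104
After 'present': P(author P) = 0.6·0.4104 / (0.6·0.4104 + 0.45·0.5896) ≈ 0.4814
After 'present': P(author P) = 0.6·0.4814 / (0.6·0.4814 + 0.45·0.5186) ≈ 0.5531

0.5531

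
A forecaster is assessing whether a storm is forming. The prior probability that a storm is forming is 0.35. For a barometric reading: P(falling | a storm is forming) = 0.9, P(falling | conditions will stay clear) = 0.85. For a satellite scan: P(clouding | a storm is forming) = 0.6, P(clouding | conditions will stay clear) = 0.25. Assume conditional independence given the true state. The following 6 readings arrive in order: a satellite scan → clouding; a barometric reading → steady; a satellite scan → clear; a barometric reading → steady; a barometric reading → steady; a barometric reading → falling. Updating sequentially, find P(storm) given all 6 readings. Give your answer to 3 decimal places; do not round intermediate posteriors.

0.178

After a satellite scan='clouding': P(storm) = 0.6·0.3500 / (0.6·0.3500 + 0.25·0.6500) ≈ 0.5638
After a barometric reading='steady': P(storm) = 0.1·0.5638 / (0.1·0.5638 + 0.15·0.4362) ≈ 0.4628
After a satellite scan='clear': P(storm) = 0.4·0.4628 / (0.4·0.4628 + 0.75·0.5372) ≈ 0.3148
After a barometric reading='steady': P(storm) = 0.1·0.3148 / (0.1·0.3148 + 0.15·0.6852) ≈ 0.2345
After a barometric reading='steady': P(storm) = 0.1·0.2345 / (0.1·0.2345 + 0.15·0.7655) ≈ 0.1696
After a barometric reading='falling': P(storm) = 0.9·0.1696 / (0.9·0.1696 + 0.85·0.8304) ≈ 0.1778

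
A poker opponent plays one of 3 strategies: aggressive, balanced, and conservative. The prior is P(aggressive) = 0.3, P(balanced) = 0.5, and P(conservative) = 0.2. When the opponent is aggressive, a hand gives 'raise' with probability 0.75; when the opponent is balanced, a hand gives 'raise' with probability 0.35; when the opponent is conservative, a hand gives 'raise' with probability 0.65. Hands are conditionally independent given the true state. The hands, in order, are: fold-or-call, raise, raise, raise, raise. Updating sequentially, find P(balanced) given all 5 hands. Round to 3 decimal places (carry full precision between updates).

0.119

After 'fold-or-call': normaliser = 0.25·0.3000 + 0.65·0.5000 + 0.35·0.2000; P(aggressive) ≈ 0.1596, P(balanced) ≈ 0.6915, P(conservative) ≈ 0.1489
After 'raise': normaliser = 0.75·0.1596 + 0.35·0.6915 + 0.65·0.1489; P(aggressive) ≈ 0.2610, P(balanced) ≈ 0.5278, P(conservative) ≈ 0.2111
After 'raise': normaliser = 0.75·0.2610 + 0.35·0.5278 + 0.65·0.2111; P(aggressive) ≈ 0.3781, P(balanced) ≈ 0.3568, P(conservative) ≈ 0.2651
After 'raise': normaliser = 0.75·0.3781 + 0.35·0.3568 + 0.65·0.2651; P(aggressive) ≈ 0.4883, P(balanced) ≈ 0.2150, P(conservative) ≈ 0.2967
After 'raise': normaliser = 0.75·0.4883 + 0.35·0.2150 + 0.65·0.2967; P(aggressive) ≈ 0.5773, P(balanced) ≈ 0.1187, P(conservative) ≈ 0.3040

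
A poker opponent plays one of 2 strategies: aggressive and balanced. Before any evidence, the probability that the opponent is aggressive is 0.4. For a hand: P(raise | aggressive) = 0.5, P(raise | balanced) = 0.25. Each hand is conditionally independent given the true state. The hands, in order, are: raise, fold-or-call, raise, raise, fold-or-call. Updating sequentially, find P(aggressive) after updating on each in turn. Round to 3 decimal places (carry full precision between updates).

After 'raise': P(aggressive) = 0.5·0.4000 / (0.5·0.4000 + 0.25·0.6000) ≈ 0.5714
After 'fold-or-call': P(aggressive) = 0.5·0.5714 / (0.5·0.5714 + 0.75·0.4286) ≈ 0.4706
After 'raise': P(aggressive) = 0.5·0.4706 / (0.5·0.4706 + 0.25·0.5294) ≈ 0.6400
After 'raise': P(aggressive) = 0.5·0.6400 / (0.5·0.6400 + 0.25·0.3600) ≈ 0.7805
After 'fold-or-call': P(aggressive) = 0.5·0.7805 / (0.5·0.7805 + 0.75·0.2195) ≈ 0.7033

0.703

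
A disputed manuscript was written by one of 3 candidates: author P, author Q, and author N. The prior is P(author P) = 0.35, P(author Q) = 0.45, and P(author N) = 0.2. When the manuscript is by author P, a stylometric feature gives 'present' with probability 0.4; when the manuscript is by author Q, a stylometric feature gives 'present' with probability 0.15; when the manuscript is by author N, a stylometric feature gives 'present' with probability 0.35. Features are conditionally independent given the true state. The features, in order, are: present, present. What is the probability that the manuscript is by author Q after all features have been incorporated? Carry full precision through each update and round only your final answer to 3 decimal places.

0.112

After 'present': normaliser = 0.4·0.3500 + 0.15·0.4500 + 0.35·0.2000; P(author P) ≈ 0.5045, P(author Q) ≈ 0.2432, P(author N) ≈ 0.2523
After 'present': normaliser = 0.4·0.5045 + 0.15·0.2432 + 0.35·0.2523; P(author P) ≈ 0.6179, P(author Q) ≈ 0.1117, P(author N) ≈ 0.2703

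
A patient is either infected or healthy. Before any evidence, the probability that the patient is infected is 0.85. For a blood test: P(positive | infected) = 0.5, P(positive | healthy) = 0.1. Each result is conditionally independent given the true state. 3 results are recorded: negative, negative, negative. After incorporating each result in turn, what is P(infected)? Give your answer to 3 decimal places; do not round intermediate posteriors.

After 'negative': P(infected) = 0.5·0.8500 / (0.5·0.8500 + 0.9·0.1500) ≈ 0.7589
After 'negative': P(infected) = 0.5·0.7589 / (0.5·0.7589 + 0.9·0.2411) ≈ 0.6362
After 'negative': P(infected) = 0.5·0.6362 / (0.5·0.6362 + 0.9·0.3638) ≈ 0.4928

0.493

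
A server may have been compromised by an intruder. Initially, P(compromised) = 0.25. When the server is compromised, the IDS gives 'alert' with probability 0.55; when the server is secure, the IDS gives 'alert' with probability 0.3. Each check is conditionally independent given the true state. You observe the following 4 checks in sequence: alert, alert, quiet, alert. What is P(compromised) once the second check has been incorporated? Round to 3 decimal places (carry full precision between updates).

Each posterior becomes the prior for the next update.
After 'alert': P(compromised) = 0.55·0.2500 / (0.55·0.2500 + 0.3·0.7500) ≈ 0.3793
After 'alert': P(compromised) = 0.55·0.3793 / (0.55·0.3793 + 0.3·0.6207) ≈ 0.5284

0.528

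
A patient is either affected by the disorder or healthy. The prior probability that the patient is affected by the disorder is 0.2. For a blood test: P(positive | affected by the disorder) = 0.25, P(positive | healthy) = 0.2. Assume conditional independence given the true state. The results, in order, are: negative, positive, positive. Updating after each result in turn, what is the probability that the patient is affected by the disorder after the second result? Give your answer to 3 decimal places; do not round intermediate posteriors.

0.227

After 'negative': P(affected) = 0.75·0.2000 / (0.75·0.2000 + 0.8·0.8000) ≈ 0.1899
After 'positive': P(affected) = 0.25·0.1899 / (0.25·0.1899 + 0.2·0.8101) ≈ 0.2266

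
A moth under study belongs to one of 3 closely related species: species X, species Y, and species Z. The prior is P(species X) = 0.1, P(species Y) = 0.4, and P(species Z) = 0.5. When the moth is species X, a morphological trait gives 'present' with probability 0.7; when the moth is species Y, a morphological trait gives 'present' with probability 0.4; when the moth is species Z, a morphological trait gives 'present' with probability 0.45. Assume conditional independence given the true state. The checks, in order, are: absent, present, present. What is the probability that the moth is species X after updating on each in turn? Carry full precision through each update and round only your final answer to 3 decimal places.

0.135

After 'absent': normaliser = 0.3·0.1000 + 0.6·0.4000 + 0.55·0.5000; P(species X) ≈ 0.0550, P(species Y) ≈ 0.4404, P(species Z) ≈ 0.5046
After 'present': normaliser = 0.7·0.0550 + 0.4·0.4404 + 0.45·0.5046; P(species X) ≈ 0.0872, P(species Y) ≈ 0.3988, P(species Z) ≈ 0.5140
After 'present': normaliser = 0.7·0.0872 + 0.4·0.3988 + 0.45·0.5140; P(species X) ≈ 0.1351, P(species Y) ≈ 0.3530, P(species Z) ≈ 0.5119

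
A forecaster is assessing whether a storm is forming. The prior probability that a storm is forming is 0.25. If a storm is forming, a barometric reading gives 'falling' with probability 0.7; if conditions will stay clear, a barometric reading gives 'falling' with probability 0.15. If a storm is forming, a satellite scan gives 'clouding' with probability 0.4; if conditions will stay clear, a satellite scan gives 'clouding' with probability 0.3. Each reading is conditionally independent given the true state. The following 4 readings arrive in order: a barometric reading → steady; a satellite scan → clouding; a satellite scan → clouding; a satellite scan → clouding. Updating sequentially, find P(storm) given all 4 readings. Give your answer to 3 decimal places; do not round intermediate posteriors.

0.218

After a barometric reading='steady': P(storm) = 0.3·0.2500 / (0.3·0.2500 + 0.85·0.7500) ≈ 0.1053
After a satellite scan='clouding': P(storm) = 0.4·0.1053 / (0.4·0.1053 + 0.3·0.8947) ≈ 0.1356
After a satellite scan='clouding': P(storm) = 0.4·0.1356 / (0.4·0.1356 + 0.3·0.8644) ≈ 0.1730
After a satellite scan='clouding': P(storm) = 0.4·0.1730 / (0.4·0.1730 + 0.3·0.8270) ≈ 0.2181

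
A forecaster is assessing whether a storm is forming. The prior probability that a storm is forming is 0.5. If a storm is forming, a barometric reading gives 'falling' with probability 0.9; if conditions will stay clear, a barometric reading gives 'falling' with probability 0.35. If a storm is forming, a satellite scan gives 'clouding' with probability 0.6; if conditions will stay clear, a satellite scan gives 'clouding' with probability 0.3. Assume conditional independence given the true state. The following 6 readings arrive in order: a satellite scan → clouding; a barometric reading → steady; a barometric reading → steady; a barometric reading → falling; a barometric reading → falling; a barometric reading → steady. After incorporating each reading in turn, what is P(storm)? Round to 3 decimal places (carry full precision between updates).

0.046

After a satellite scan='clouding': P(storm) = 0.6·0.5000 / (0.6·0.5000 + 0.3·0.5000) ≈ 0.6667
After a barometric reading='steady': P(storm) = 0.1·0.6667 / (0.1·0.6667 + 0.65·0.3333) ≈ 0.2353
After a barometric reading='steady': P(storm) = 0.1·0.2353 / (0.1·0.2353 + 0.65·0.7647) ≈ 0.0452
After a barometric reading='falling': P(storm) = 0.9·0.0452 / (0.9·0.0452 + 0.35·0.9548) ≈ 0.1085
After a barometric reading='falling': P(storm) = 0.9·0.1085 / (0.9·0.1085 + 0.35·0.8915) ≈ 0.2384
After a barometric reading='steady': P(storm) = 0.1·0.2384 / (0.1·0.2384 + 0.65·0.7616) ≈ 0.0459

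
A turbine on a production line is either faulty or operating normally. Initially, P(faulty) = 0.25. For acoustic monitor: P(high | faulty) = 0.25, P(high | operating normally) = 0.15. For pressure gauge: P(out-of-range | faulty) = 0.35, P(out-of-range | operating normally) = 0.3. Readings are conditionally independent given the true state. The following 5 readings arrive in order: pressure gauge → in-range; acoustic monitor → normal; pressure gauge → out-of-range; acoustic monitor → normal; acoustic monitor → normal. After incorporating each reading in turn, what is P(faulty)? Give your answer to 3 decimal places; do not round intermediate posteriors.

Apply Bayes' rule sequentially, carrying P(faulty) forward.
After pressure gauge='in-range': P(faulty) = 0.65·0.2500 / (0.65·0.2500 + 0.7·0.7500) ≈ 0.2364
After acoustic monitor='normal': P(faulty) = 0.75·0.2364 / (0.75·0.2364 + 0.85·0.7636) ≈ 0.2145
After pressure gauge='out-of-range': P(faulty) = 0.35·0.2145 / (0.35·0.2145 + 0.3·0.7855) ≈ 0.2416
After acoustic monitor='normal': P(faulty) = 0.75·0.2416 / (0.75·0.2416 + 0.85·0.7584) ≈ 0.2194
After acoustic monitor='normal': P(faulty) = 0.75·0.2194 / (0.75·0.2194 + 0.85·0.7806) ≈ 0.1988

0.199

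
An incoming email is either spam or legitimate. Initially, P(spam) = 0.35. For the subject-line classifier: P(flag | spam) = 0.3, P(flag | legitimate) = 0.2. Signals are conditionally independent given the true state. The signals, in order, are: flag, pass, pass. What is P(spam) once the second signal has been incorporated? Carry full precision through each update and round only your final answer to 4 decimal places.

After 'flag': P(spam) = 0.3·0.3500 / (0.3·0.3500 + 0.2·0.6500) ≈ 0.4468
After 'pass': P(spam) = 0.7·0.4468 / (0.7·0.4468 + 0.8·0.5532) ≈ 0.4141

0.4141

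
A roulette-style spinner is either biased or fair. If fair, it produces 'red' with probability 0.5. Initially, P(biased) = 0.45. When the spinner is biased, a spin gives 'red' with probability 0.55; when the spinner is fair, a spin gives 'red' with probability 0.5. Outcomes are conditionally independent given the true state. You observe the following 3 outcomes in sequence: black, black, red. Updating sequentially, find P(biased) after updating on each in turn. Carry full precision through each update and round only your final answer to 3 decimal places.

After 'black': P(biased) = 0.45·0.4500 / (0.45·0.4500 + 0.5·0.5500) ≈ 0.4241
After 'black': P(biased) = 0.45·0.4241 / (0.45·0.4241 + 0.5·0.5759) ≈ 0.3986
After 'red': P(biased) = 0.55·0.3986 / (0.55·0.3986 + 0.5·0.6014) ≈ 0.4216

0.422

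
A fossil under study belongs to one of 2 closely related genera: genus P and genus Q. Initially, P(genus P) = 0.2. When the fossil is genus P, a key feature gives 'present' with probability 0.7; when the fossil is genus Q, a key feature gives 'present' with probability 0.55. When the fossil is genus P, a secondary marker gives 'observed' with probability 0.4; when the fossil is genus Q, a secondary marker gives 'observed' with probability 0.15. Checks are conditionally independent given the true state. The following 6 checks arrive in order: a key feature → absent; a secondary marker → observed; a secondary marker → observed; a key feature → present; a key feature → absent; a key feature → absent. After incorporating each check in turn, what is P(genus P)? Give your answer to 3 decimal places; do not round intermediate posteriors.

0.401

After a key feature='absent': P(genus P) = 0.3·0.2000 / (0.3·0.2000 + 0.45·0.8000) ≈ 0.1429
After a secondary marker='observed': P(genus P) = 0.4·0.1429 / (0.4·0.1429 + 0.15·0.8571) ≈ 0.3077
After a secondary marker='observed': P(genus P) = 0.4·0.3077 / (0.4·0.3077 + 0.15·0.6923) ≈ 0.5424
After a key feature='present': P(genus P) = 0.7·0.5424 / (0.7·0.5424 + 0.55·0.4576) ≈ 0.6013
After a key feature='absent': P(genus P) = 0.3·0.6013 / (0.3·0.6013 + 0.45·0.3987) ≈ 0.5014
After a key feature='absent': P(genus P) = 0.3·0.5014 / (0.3·0.5014 + 0.45·0.4986) ≈ 0.4013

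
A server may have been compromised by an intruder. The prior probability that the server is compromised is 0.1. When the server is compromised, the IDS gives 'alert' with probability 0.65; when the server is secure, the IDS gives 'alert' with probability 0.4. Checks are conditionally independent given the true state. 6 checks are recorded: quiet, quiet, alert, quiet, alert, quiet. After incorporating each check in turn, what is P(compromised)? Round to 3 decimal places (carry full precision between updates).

0.033

After 'quiet': P(compromised) = 0.35·0.1000 / (0.35·0.1000 + 0.6·0.9000) ≈ 0.0609
After 'quiet': P(compromised) = 0.35·0.0609 / (0.35·0.0609 + 0.6·0.9391) ≈ 0.0364
After 'alert': P(compromised) = 0.65·0.0364 / (0.65·0.0364 + 0.4·0.9636) ≈ 0.0579
After 'quiet': P(compromised) = 0.35·0.0579 / (0.35·0.0579 + 0.6·0.9421) ≈ 0.0346
After 'alert': P(compromised) = 0.65·0.0346 / (0.65·0.0346 + 0.4·0.9654) ≈ 0.0550
After 'quiet': P(compromised) = 0.35·0.0550 / (0.35·0.0550 + 0.6·0.9450) ≈ 0.0329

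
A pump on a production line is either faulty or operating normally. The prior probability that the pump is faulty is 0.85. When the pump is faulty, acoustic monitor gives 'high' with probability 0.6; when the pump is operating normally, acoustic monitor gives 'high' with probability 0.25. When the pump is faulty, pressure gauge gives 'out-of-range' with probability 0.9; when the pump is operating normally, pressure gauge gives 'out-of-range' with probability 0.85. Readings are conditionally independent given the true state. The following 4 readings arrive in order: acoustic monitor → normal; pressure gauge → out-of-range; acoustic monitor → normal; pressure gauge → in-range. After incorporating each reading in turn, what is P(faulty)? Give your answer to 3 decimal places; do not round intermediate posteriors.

Each posterior becomes the prior for the next update.
After acoustic monitor='normal': P(faulty) = 0.4·0.8500 / (0.4·0.8500 + 0.75·0.1500) ≈ 0.7514
After pressure gauge='out-of-range': P(faulty) = 0.9·0.7514 / (0.9·0.7514 + 0.85·0.2486) ≈ 0.7619
After acoustic monitor='normal': P(faulty) = 0.4·0.7619 / (0.4·0.7619 + 0.75·0.2381) ≈ 0.6305
After pressure gauge='in-range': P(faulty) = 0.1·0.6305 / (0.1·0.6305 + 0.15·0.3695) ≈ 0.5322

0.532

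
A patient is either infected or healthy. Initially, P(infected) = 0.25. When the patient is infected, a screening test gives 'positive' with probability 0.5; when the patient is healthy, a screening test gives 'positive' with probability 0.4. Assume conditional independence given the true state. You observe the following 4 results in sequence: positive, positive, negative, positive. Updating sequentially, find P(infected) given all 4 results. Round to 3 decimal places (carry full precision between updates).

0.352

After 'positive': P(infected) = 0.5·0.2500 / (0.5·0.2500 + 0.4·0.7500) ≈ 0.2941
After 'positive': P(infected) = 0.5·0.2941 / (0.5·0.2941 + 0.4·0.7059) ≈ 0.3425
After 'negative': P(infected) = 0.5·0.3425 / (0.5·0.3425 + 0.6·0.6575) ≈ 0.3027
After 'positive': P(infected) = 0.5·0.3027 / (0.5·0.3027 + 0.4·0.6973) ≈ 0.3517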